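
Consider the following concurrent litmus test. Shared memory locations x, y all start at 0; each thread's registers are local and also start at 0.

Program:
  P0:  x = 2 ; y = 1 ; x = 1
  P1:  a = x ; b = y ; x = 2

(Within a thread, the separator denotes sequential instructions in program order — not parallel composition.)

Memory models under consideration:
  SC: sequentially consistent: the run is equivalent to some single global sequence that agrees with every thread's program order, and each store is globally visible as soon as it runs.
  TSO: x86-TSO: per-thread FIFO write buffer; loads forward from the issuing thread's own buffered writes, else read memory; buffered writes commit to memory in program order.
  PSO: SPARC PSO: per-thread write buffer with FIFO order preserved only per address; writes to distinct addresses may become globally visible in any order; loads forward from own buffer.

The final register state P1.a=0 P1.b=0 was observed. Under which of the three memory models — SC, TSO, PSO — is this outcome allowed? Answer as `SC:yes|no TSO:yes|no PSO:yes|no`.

outcome vector order: (P1.a,P1.b)
under SC → (0,0) (0,1) (1,1) (2,0) (2,1)
under TSO → (0,0) (0,1) (1,1) (2,0) (2,1)
under PSO → (0,0) (0,1) (1,0) (1,1) (2,0) (2,1)
target (0,0) ∈ {SC,TSO,PSO}

SC:yes TSO:yes PSO:yes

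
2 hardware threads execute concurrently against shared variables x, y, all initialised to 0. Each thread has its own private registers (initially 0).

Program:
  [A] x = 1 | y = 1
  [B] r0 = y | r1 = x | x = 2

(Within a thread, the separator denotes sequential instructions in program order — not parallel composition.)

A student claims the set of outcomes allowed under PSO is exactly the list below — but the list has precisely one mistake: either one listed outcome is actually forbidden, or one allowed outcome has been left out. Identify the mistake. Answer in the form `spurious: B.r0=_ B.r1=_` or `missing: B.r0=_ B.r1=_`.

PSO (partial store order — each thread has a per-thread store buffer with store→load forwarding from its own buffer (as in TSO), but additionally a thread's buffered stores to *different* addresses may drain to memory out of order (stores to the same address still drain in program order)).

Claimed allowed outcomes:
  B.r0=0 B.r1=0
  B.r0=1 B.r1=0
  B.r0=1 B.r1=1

missing: B.r0=0 B.r1=1

outcome vector order: (B.r0,B.r1)
[PSO] allowed = {(0,0), (0,1), (1,0), (1,1)}
PSO∖claimed = {(0,1)}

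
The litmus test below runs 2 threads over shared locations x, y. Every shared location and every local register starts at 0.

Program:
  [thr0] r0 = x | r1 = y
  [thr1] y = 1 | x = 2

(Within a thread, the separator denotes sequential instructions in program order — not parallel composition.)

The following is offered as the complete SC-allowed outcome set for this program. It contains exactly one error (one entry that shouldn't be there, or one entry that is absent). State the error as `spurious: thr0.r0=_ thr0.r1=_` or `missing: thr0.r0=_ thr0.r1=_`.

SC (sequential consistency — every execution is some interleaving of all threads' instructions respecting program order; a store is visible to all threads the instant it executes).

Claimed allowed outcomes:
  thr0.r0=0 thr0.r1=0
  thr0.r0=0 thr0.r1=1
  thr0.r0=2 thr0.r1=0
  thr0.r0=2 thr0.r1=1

spurious: thr0.r0=2 thr0.r1=0

outcome vector order: (thr0.r0,thr0.r1)
SC: 3 outcomes — {(0,0), (0,1), (2,1)}
claimed∖SC = {(2,0)}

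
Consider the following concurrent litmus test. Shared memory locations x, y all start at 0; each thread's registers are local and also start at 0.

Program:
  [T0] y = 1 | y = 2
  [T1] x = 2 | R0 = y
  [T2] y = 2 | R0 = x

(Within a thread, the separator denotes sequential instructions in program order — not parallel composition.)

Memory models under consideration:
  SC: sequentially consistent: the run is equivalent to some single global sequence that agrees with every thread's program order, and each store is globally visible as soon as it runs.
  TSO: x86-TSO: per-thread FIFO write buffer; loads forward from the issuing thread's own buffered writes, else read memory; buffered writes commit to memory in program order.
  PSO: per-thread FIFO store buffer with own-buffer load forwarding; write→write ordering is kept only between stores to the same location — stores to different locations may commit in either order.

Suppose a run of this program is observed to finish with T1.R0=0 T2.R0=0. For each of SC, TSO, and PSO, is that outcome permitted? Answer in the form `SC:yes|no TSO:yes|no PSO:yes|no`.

outcome vector order: (T1.R0,T2.R0)
SC: 5 outcomes — {<0 2> <1 0> <1 2> <2 0> <2 2>}
TSO: 6 outcomes — {<0 0> <0 2> <1 0> <1 2> <2 0> <2 2>}
PSO: 6 outcomes — {<0 0> <0 2> <1 0> <1 2> <2 0> <2 2>}
target <0 0> ∈ {TSO,PSO}

SC:no TSO:yes PSO:yes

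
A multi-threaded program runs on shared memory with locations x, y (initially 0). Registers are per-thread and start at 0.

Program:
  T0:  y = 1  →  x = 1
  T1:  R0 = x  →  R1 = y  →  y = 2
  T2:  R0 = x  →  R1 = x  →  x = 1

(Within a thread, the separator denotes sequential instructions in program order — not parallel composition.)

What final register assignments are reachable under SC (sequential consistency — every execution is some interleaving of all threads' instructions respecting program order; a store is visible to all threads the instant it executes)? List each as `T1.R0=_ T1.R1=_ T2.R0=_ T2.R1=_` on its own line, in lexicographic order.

T1.R0=0 T1.R1=0 T2.R0=0 T2.R1=0
T1.R0=0 T1.R1=0 T2.R0=0 T2.R1=1
T1.R0=0 T1.R1=0 T2.R0=1 T2.R1=1
T1.R0=0 T1.R1=1 T2.R0=0 T2.R1=0
T1.R0=0 T1.R1=1 T2.R0=0 T2.R1=1
T1.R0=0 T1.R1=1 T2.R0=1 T2.R1=1
T1.R0=1 T1.R1=0 T2.R0=0 T2.R1=0
T1.R0=1 T1.R1=1 T2.R0=0 T2.R1=0
T1.R0=1 T1.R1=1 T2.R0=0 T2.R1=1
T1.R0=1 T1.R1=1 T2.R0=1 T2.R1=1

outcome vector order: (T1.R0,T1.R1,T2.R0,T2.R1)
|SC outcomes| = 10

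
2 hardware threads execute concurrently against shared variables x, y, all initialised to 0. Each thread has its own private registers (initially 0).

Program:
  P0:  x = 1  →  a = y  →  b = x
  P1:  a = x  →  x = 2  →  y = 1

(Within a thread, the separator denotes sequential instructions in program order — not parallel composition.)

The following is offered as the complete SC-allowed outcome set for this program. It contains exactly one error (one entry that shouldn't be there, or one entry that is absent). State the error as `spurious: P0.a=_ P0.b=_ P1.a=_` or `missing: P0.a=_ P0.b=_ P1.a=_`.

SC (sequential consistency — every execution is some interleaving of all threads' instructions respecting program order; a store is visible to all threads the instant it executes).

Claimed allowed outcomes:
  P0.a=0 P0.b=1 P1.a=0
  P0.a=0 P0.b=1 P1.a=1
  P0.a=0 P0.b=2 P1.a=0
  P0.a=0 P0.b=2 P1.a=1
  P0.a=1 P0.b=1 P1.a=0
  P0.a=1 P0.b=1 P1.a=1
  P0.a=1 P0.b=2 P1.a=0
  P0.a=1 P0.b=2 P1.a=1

spurious: P0.a=1 P0.b=1 P1.a=1

outcome vector order: (P0.a,P0.b,P1.a)
SC (7): <0 1 0>, <0 1 1>, <0 2 0>, <0 2 1>, <1 1 0>, <1 2 0>, <1 2 1>
claimed∖SC = {<1 1 1>}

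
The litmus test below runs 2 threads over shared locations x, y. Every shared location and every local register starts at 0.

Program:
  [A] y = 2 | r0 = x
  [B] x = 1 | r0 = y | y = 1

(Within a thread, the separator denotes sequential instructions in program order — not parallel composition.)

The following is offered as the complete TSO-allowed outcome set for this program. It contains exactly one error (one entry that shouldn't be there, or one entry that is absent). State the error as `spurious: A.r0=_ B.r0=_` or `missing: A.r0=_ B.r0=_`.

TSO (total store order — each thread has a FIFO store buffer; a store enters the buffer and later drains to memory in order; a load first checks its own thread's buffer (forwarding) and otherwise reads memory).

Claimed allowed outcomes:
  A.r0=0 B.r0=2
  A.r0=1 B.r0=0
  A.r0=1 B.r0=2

outcome vector order: (A.r0,B.r0)
TSO (4): 00; 02; 10; 12
TSO∖claimed = {00}

missing: A.r0=0 B.r0=0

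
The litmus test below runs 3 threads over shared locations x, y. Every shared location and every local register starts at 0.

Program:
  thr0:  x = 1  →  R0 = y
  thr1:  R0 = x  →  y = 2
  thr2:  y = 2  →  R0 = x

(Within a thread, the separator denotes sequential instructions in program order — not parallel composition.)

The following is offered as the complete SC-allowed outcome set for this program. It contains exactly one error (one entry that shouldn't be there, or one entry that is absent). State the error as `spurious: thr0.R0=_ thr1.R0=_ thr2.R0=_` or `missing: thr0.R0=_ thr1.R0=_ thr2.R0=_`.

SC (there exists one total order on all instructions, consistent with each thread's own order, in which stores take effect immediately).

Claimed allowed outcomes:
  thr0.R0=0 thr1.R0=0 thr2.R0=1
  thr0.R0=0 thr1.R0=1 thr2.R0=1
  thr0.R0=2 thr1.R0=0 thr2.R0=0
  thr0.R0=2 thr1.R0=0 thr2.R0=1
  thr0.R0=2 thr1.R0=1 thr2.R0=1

outcome vector order: (thr0.R0,thr1.R0,thr2.R0)
SC: 6 outcomes — {0/0/1 0/1/1 2/0/0 2/0/1 2/1/0 2/1/1}
SC∖claimed = {2/1/0}

missing: thr0.R0=2 thr1.R0=1 thr2.R0=0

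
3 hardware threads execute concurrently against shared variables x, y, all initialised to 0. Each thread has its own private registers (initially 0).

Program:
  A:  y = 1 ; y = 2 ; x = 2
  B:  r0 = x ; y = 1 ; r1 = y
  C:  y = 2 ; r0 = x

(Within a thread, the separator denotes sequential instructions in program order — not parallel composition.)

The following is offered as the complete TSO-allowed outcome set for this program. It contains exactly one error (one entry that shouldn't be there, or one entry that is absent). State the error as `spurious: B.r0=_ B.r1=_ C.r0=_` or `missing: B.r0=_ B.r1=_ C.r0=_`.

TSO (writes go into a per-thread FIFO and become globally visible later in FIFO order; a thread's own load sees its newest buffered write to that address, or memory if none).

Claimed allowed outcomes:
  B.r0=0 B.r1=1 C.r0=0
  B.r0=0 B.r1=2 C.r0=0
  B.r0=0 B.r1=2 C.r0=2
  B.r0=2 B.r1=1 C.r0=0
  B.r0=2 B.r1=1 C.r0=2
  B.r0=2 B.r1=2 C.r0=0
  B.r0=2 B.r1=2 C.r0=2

missing: B.r0=0 B.r1=1 C.r0=2

outcome vector order: (B.r0,B.r1,C.r0)
[TSO] allowed = {(0,1,0) (0,1,2) (0,2,0) (0,2,2) (2,1,0) (2,1,2) (2,2,0) (2,2,2)}
TSO∖claimed = {(0,1,2)}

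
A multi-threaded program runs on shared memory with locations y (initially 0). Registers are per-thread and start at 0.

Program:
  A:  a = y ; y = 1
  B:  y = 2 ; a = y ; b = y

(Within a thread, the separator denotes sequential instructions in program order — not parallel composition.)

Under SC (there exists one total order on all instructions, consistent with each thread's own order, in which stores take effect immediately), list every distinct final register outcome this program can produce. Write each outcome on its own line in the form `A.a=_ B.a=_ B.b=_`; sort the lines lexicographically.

outcome vector order: (A.a,B.a,B.b)
|SC outcomes| = 6

A.a=0 B.a=1 B.b=1
A.a=0 B.a=2 B.b=1
A.a=0 B.a=2 B.b=2
A.a=2 B.a=1 B.b=1
A.a=2 B.a=2 B.b=1
A.a=2 B.a=2 B.b=2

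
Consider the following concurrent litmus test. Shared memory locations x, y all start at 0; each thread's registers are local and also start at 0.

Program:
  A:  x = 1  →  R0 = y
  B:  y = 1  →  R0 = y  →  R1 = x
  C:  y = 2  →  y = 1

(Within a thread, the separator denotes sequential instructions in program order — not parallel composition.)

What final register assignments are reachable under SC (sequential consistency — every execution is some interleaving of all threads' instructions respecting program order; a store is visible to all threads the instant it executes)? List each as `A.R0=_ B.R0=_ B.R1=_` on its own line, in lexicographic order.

outcome vector order: (A.R0,B.R0,B.R1)
|SC outcomes| = 10

A.R0=0 B.R0=1 B.R1=1
A.R0=0 B.R0=2 B.R1=1
A.R0=1 B.R0=1 B.R1=0
A.R0=1 B.R0=1 B.R1=1
A.R0=1 B.R0=2 B.R1=0
A.R0=1 B.R0=2 B.R1=1
A.R0=2 B.R0=1 B.R1=0
A.R0=2 B.R0=1 B.R1=1
A.R0=2 B.R0=2 B.R1=0
A.R0=2 B.R0=2 B.R1=1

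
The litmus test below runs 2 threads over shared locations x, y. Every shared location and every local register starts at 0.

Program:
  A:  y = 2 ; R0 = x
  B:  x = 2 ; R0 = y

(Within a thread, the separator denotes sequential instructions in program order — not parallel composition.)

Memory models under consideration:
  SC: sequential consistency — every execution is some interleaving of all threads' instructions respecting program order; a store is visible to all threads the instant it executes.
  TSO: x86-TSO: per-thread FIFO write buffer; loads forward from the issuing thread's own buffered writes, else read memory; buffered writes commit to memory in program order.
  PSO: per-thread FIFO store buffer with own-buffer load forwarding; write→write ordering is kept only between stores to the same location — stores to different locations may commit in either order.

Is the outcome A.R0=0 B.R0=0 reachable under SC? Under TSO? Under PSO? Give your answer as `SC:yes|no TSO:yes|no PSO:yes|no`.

outcome vector order: (A.R0,B.R0)
[SC] allowed = {0/2, 2/0, 2/2}
[TSO] allowed = {0/0, 0/2, 2/0, 2/2}
[PSO] allowed = {0/0, 0/2, 2/0, 2/2}
target 0/0 ∈ {TSO,PSO}

SC:no TSO:yes PSO:yes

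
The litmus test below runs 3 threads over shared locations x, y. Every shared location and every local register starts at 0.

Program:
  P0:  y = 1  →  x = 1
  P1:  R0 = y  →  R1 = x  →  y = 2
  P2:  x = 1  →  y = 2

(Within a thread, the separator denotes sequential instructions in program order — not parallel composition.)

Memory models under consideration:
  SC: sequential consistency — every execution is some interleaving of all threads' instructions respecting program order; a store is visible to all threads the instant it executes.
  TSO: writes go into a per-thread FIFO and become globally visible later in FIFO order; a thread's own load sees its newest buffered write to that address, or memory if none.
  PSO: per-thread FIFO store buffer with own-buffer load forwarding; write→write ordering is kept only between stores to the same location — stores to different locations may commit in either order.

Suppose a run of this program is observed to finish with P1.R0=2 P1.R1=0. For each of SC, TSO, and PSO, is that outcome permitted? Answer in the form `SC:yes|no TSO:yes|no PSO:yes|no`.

outcome vector order: (P1.R0,P1.R1)
SC: 5 outcomes — {(0,0) (0,1) (1,0) (1,1) (2,1)}
TSO: 5 outcomes — {(0,0) (0,1) (1,0) (1,1) (2,1)}
PSO: 6 outcomes — {(0,0) (0,1) (1,0) (1,1) (2,0) (2,1)}
target (2,0) ∈ {PSO}

SC:no TSO:no PSO:yes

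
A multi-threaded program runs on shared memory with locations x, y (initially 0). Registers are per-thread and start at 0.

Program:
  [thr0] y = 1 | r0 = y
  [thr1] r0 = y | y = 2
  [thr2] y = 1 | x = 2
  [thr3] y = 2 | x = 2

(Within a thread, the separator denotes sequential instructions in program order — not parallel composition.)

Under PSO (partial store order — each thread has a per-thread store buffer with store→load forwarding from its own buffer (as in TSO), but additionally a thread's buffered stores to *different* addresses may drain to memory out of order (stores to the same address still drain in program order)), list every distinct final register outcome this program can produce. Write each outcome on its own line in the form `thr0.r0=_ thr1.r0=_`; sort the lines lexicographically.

thr0.r0=1 thr1.r0=0
thr0.r0=1 thr1.r0=1
thr0.r0=1 thr1.r0=2
thr0.r0=2 thr1.r0=0
thr0.r0=2 thr1.r0=1
thr0.r0=2 thr1.r0=2

outcome vector order: (thr0.r0,thr1.r0)
|PSO outcomes| = 6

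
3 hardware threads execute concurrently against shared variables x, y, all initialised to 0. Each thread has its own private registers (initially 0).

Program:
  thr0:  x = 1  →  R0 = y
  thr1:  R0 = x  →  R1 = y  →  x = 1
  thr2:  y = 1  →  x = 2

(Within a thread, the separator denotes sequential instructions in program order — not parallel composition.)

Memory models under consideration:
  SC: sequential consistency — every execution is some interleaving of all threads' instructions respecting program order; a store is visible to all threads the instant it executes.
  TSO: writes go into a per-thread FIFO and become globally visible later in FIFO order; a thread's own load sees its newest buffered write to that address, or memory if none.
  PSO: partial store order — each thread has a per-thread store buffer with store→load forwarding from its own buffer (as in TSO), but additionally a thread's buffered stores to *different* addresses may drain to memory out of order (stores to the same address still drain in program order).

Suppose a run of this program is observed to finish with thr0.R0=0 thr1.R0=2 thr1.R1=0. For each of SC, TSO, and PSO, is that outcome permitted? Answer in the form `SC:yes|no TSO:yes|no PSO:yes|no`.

outcome vector order: (thr0.R0,thr1.R0,thr1.R1)
SC (10): 0/0/0 0/0/1 0/1/0 0/1/1 0/2/1 1/0/0 1/0/1 1/1/0 1/1/1 1/2/1
TSO (10): 0/0/0 0/0/1 0/1/0 0/1/1 0/2/1 1/0/0 1/0/1 1/1/0 1/1/1 1/2/1
PSO (12): 0/0/0 0/0/1 0/1/0 0/1/1 0/2/0 0/2/1 1/0/0 1/0/1 1/1/0 1/1/1 1/2/0 1/2/1
target 0/2/0 ∈ {PSO}

SC:no TSO:no PSO:yes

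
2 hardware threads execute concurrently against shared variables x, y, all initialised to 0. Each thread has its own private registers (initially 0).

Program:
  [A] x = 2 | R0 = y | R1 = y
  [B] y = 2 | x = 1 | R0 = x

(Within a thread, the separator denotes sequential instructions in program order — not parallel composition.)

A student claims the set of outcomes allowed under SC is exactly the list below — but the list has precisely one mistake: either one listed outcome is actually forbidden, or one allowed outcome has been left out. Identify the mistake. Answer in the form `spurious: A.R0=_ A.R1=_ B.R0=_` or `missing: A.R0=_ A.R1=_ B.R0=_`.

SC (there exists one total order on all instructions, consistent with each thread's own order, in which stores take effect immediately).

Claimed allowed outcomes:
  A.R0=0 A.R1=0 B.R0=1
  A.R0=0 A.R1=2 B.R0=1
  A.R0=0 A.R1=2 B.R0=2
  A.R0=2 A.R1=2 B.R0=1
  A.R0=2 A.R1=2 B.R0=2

outcome vector order: (A.R0,A.R1,B.R0)
under SC → (0,0,1) (0,2,1) (2,2,1) (2,2,2)
claimed∖SC = {(0,2,2)}

spurious: A.R0=0 A.R1=2 B.R0=2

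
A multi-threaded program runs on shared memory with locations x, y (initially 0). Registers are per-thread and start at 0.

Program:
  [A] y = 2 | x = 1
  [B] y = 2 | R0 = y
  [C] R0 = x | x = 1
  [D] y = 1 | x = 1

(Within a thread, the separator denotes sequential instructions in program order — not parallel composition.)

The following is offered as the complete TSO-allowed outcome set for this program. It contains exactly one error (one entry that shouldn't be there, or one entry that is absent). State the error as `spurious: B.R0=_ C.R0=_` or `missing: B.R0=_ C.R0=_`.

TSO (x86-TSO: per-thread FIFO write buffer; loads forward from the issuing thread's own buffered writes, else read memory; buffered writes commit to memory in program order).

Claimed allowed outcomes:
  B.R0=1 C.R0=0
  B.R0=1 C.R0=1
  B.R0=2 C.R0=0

outcome vector order: (B.R0,C.R0)
TSO: 4 outcomes — {1/0, 1/1, 2/0, 2/1}
TSO∖claimed = {2/1}

missing: B.R0=2 C.R0=1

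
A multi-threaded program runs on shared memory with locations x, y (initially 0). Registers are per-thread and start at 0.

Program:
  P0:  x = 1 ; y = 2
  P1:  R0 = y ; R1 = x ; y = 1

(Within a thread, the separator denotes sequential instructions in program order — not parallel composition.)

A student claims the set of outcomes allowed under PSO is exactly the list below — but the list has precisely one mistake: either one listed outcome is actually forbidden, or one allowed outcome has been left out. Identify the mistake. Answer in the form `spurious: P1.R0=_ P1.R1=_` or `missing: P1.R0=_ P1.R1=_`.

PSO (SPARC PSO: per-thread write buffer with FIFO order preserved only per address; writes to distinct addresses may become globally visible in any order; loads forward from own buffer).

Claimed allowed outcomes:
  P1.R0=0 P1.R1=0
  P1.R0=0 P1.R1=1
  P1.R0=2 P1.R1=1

missing: P1.R0=2 P1.R1=0

outcome vector order: (P1.R0,P1.R1)
[PSO] allowed = {00 01 20 21}
PSO∖claimed = {20}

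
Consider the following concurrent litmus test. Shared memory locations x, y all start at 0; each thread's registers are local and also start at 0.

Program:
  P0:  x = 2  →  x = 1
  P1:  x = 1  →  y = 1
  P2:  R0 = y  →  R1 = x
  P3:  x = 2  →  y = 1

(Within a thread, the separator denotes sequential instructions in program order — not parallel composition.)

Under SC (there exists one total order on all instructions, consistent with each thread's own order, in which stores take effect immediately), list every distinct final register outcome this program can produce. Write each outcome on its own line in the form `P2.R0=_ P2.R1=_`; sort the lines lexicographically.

outcome vector order: (P2.R0,P2.R1)
|SC outcomes| = 5

P2.R0=0 P2.R1=0
P2.R0=0 P2.R1=1
P2.R0=0 P2.R1=2
P2.R0=1 P2.R1=1
P2.R0=1 P2.R1=2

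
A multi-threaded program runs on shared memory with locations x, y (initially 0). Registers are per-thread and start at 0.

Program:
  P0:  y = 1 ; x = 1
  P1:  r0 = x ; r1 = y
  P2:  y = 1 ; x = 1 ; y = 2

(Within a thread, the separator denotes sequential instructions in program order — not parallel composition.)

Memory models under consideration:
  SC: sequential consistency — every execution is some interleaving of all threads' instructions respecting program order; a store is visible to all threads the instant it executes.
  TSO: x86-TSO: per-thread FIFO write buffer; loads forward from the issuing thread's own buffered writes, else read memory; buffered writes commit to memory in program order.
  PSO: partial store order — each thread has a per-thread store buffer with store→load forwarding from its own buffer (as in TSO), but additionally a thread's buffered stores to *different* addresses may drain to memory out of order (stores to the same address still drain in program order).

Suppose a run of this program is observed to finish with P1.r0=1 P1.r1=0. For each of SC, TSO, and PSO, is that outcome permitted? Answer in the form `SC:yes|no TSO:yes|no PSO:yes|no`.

SC:no TSO:no PSO:yes

outcome vector order: (P1.r0,P1.r1)
[SC] allowed = {<0 0>, <0 1>, <0 2>, <1 1>, <1 2>}
[TSO] allowed = {<0 0>, <0 1>, <0 2>, <1 1>, <1 2>}
[PSO] allowed = {<0 0>, <0 1>, <0 2>, <1 0>, <1 1>, <1 2>}
target <1 0> ∈ {PSO}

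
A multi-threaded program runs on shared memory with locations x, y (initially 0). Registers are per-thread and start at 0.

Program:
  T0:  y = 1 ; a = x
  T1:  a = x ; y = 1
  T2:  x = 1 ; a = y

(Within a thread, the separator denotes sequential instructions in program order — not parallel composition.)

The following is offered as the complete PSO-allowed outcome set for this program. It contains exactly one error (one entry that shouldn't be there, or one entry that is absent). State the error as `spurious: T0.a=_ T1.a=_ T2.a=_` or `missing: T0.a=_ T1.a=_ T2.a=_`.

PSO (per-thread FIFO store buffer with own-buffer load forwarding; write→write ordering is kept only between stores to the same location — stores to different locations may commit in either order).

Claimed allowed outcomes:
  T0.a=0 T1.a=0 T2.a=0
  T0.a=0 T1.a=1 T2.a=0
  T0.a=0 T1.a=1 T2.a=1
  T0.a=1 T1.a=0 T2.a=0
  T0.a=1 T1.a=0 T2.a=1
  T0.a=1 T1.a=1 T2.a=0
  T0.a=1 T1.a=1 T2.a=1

outcome vector order: (T0.a,T1.a,T2.a)
[PSO] allowed = {0/0/0, 0/0/1, 0/1/0, 0/1/1, 1/0/0, 1/0/1, 1/1/0, 1/1/1}
PSO∖claimed = {0/0/1}

missing: T0.a=0 T1.a=0 T2.a=1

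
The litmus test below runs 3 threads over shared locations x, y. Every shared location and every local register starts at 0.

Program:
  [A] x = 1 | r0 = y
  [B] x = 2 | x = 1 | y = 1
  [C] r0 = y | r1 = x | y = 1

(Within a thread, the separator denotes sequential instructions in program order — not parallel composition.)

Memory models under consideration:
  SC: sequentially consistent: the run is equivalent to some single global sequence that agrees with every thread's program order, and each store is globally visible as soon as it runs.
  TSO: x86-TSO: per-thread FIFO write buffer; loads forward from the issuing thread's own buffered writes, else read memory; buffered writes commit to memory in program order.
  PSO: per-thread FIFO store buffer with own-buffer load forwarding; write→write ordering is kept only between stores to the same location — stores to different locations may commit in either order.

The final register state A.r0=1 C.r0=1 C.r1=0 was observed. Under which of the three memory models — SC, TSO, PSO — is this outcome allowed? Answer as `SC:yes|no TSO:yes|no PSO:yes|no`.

outcome vector order: (A.r0,C.r0,C.r1)
under SC → 0/0/0; 0/0/1; 0/0/2; 0/1/1; 1/0/0; 1/0/1; 1/0/2; 1/1/1
under TSO → 0/0/0; 0/0/1; 0/0/2; 0/1/1; 1/0/0; 1/0/1; 1/0/2; 1/1/1
under PSO → 0/0/0; 0/0/1; 0/0/2; 0/1/0; 0/1/1; 0/1/2; 1/0/0; 1/0/1; 1/0/2; 1/1/0; 1/1/1; 1/1/2
target 1/1/0 ∈ {PSO}

SC:no TSO:no PSO:yes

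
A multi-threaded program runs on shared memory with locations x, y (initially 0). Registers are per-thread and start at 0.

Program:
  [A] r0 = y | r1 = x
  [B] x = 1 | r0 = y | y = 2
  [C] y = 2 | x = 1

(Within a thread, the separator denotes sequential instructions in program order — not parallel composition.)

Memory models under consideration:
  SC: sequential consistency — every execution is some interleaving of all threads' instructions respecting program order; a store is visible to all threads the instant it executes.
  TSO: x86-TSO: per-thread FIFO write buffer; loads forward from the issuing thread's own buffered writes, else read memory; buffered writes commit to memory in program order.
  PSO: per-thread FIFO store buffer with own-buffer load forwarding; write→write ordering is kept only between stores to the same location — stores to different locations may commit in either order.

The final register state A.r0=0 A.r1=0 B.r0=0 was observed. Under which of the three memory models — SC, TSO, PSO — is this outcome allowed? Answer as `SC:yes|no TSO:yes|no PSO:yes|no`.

outcome vector order: (A.r0,A.r1,B.r0)
SC (7): (0,0,0); (0,0,2); (0,1,0); (0,1,2); (2,0,2); (2,1,0); (2,1,2)
TSO (8): (0,0,0); (0,0,2); (0,1,0); (0,1,2); (2,0,0); (2,0,2); (2,1,0); (2,1,2)
PSO (8): (0,0,0); (0,0,2); (0,1,0); (0,1,2); (2,0,0); (2,0,2); (2,1,0); (2,1,2)
target (0,0,0) ∈ {SC,TSO,PSO}

SC:yes TSO:yes PSO:yes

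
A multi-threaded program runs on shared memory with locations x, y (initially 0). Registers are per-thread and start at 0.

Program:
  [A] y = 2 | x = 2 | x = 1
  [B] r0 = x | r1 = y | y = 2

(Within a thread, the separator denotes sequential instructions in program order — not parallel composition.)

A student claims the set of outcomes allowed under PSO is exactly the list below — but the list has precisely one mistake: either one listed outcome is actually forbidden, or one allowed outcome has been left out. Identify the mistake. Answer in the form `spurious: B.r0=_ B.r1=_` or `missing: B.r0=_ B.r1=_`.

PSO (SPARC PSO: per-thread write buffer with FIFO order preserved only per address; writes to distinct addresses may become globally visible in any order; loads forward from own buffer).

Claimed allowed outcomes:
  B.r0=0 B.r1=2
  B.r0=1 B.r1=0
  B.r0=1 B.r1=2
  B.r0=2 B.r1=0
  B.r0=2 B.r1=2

outcome vector order: (B.r0,B.r1)
PSO: 6 outcomes — {<0 0>, <0 2>, <1 0>, <1 2>, <2 0>, <2 2>}
PSO∖claimed = {<0 0>}

missing: B.r0=0 B.r1=0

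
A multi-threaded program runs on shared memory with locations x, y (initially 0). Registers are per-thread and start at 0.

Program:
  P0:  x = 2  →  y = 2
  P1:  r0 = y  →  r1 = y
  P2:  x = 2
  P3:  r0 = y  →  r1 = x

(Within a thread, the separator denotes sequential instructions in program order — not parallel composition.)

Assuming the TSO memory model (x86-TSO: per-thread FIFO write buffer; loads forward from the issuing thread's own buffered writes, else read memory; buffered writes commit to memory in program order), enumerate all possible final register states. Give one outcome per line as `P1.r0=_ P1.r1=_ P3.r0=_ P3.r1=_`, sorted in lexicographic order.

outcome vector order: (P1.r0,P1.r1,P3.r0,P3.r1)
|TSO outcomes| = 9

P1.r0=0 P1.r1=0 P3.r0=0 P3.r1=0
P1.r0=0 P1.r1=0 P3.r0=0 P3.r1=2
P1.r0=0 P1.r1=0 P3.r0=2 P3.r1=2
P1.r0=0 P1.r1=2 P3.r0=0 P3.r1=0
P1.r0=0 P1.r1=2 P3.r0=0 P3.r1=2
P1.r0=0 P1.r1=2 P3.r0=2 P3.r1=2
P1.r0=2 P1.r1=2 P3.r0=0 P3.r1=0
P1.r0=2 P1.r1=2 P3.r0=0 P3.r1=2
P1.r0=2 P1.r1=2 P3.r0=2 P3.r1=2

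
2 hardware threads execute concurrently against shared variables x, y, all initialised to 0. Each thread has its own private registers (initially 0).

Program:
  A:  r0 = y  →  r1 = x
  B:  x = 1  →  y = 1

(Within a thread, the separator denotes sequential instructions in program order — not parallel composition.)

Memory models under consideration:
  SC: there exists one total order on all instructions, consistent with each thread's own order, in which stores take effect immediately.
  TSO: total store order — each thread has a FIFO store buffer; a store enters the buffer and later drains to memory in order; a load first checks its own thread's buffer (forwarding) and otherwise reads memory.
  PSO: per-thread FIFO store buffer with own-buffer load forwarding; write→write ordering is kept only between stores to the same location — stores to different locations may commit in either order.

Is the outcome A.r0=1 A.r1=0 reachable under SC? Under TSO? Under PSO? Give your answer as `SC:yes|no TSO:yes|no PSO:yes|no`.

outcome vector order: (A.r0,A.r1)
under SC → (0,0); (0,1); (1,1)
under TSO → (0,0); (0,1); (1,1)
under PSO → (0,0); (0,1); (1,0); (1,1)
target (1,0) ∈ {PSO}

SC:no TSO:no PSO:yes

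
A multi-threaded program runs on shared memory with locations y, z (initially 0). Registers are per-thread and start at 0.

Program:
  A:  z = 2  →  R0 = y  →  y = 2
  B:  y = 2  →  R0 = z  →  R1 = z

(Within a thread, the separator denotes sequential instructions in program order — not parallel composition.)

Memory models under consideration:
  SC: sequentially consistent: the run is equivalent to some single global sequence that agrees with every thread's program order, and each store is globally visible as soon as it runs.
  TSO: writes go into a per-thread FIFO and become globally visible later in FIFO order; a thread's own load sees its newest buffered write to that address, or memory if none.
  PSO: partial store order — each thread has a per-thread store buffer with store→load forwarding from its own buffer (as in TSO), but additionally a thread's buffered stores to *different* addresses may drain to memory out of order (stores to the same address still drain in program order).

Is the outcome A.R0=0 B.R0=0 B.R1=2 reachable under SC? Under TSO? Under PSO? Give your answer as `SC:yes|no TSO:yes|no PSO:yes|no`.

outcome vector order: (A.R0,B.R0,B.R1)
[SC] allowed = {0/2/2; 2/0/0; 2/0/2; 2/2/2}
[TSO] allowed = {0/0/0; 0/0/2; 0/2/2; 2/0/0; 2/0/2; 2/2/2}
[PSO] allowed = {0/0/0; 0/0/2; 0/2/2; 2/0/0; 2/0/2; 2/2/2}
target 0/0/2 ∈ {TSO,PSO}

SC:no TSO:yes PSO:yes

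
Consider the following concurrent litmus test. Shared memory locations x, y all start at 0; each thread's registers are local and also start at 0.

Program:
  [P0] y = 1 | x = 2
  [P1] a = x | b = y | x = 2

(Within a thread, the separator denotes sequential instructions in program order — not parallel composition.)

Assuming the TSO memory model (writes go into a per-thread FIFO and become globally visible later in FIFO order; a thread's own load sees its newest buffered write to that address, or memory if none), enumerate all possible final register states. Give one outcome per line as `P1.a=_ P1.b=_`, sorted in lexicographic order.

outcome vector order: (P1.a,P1.b)
|TSO outcomes| = 3

P1.a=0 P1.b=0
P1.a=0 P1.b=1
P1.a=2 P1.b=1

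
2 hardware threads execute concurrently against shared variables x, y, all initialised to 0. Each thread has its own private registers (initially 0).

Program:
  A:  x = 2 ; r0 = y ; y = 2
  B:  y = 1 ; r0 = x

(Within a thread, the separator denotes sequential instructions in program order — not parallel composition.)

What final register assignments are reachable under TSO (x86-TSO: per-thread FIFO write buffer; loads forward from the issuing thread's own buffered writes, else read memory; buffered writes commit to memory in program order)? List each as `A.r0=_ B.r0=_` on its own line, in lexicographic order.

outcome vector order: (A.r0,B.r0)
|TSO outcomes| = 4

A.r0=0 B.r0=0
A.r0=0 B.r0=2
A.r0=1 B.r0=0
A.r0=1 B.r0=2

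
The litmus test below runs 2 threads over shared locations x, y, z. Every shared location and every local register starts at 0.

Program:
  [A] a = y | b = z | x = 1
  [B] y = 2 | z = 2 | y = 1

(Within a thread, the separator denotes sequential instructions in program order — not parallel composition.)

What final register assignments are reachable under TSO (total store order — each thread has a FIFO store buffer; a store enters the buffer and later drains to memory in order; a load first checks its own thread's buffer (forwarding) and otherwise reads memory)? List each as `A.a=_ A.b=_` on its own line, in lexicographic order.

outcome vector order: (A.a,A.b)
|TSO outcomes| = 5

A.a=0 A.b=0
A.a=0 A.b=2
A.a=1 A.b=2
A.a=2 A.b=0
A.a=2 A.b=2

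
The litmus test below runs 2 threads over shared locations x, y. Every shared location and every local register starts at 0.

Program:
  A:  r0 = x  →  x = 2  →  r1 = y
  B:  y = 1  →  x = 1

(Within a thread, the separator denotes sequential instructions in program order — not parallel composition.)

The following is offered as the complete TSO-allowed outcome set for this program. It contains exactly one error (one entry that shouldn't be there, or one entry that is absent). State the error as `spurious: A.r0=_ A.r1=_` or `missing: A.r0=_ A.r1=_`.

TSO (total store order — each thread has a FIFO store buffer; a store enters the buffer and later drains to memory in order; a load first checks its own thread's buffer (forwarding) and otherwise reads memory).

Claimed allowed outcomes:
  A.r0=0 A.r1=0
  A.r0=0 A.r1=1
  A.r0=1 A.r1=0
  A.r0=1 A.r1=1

outcome vector order: (A.r0,A.r1)
TSO: 3 outcomes — {0/0, 0/1, 1/1}
claimed∖TSO = {1/0}

spurious: A.r0=1 A.r1=0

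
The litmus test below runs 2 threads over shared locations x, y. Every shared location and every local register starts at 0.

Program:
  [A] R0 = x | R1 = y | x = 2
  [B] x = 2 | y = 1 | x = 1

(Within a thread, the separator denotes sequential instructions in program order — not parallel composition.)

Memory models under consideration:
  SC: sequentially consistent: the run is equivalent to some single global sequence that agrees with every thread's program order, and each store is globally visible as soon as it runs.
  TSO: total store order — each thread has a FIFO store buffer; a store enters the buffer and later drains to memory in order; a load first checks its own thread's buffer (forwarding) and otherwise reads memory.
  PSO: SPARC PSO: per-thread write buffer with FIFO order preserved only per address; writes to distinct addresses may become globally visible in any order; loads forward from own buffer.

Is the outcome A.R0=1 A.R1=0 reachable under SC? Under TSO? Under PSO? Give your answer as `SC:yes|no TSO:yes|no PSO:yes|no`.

SC:no TSO:no PSO:yes

outcome vector order: (A.R0,A.R1)
[SC] allowed = {00 01 11 20 21}
[TSO] allowed = {00 01 11 20 21}
[PSO] allowed = {00 01 10 11 20 21}
target 10 ∈ {PSO}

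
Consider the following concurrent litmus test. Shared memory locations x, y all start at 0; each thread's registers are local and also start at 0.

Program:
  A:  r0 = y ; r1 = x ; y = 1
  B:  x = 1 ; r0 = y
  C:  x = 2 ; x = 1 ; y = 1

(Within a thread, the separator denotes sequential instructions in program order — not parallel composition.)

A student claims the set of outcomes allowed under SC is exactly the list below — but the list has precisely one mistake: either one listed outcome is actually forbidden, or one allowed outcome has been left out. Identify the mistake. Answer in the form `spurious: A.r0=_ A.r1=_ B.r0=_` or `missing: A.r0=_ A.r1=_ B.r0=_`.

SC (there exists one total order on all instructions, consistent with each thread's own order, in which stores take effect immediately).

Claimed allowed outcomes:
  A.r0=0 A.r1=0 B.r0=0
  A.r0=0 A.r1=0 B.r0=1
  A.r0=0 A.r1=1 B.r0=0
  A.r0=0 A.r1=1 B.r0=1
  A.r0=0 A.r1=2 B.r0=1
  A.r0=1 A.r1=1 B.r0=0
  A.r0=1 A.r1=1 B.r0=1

outcome vector order: (A.r0,A.r1,B.r0)
[SC] allowed = {0/0/0, 0/0/1, 0/1/0, 0/1/1, 0/2/0, 0/2/1, 1/1/0, 1/1/1}
SC∖claimed = {0/2/0}

missing: A.r0=0 A.r1=2 B.r0=0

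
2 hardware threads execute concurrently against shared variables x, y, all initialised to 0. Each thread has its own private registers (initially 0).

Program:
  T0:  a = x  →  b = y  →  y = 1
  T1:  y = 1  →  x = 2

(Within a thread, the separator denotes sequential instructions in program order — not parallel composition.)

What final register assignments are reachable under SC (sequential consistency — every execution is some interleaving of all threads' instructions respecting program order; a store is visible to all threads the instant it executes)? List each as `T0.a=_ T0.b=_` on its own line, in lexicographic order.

outcome vector order: (T0.a,T0.b)
|SC outcomes| = 3

T0.a=0 T0.b=0
T0.a=0 T0.b=1
T0.a=2 T0.b=1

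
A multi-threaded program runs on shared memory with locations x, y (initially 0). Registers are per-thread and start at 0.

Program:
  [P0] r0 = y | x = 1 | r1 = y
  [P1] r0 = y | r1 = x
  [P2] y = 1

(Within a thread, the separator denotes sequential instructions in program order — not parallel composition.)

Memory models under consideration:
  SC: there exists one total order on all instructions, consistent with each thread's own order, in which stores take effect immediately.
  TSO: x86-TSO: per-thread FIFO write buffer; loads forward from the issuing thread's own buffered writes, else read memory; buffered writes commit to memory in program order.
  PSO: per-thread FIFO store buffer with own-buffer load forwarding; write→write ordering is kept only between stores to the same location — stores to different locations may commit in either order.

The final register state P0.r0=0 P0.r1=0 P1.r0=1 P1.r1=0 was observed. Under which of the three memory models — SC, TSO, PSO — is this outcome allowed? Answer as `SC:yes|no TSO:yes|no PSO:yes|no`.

SC:no TSO:yes PSO:yes

outcome vector order: (P0.r0,P0.r1,P1.r0,P1.r1)
SC: 11 outcomes — {0000, 0001, 0011, 0100, 0101, 0110, 0111, 1100, 1101, 1110, 1111}
TSO: 12 outcomes — {0000, 0001, 0010, 0011, 0100, 0101, 0110, 0111, 1100, 1101, 1110, 1111}
PSO: 12 outcomes — {0000, 0001, 0010, 0011, 0100, 0101, 0110, 0111, 1100, 1101, 1110, 1111}
target 0010 ∈ {TSO,PSO}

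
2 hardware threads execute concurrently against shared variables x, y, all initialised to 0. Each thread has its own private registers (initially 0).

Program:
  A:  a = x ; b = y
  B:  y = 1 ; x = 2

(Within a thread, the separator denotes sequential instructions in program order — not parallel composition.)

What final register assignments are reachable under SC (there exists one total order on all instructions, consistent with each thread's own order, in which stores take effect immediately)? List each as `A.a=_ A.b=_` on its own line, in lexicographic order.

A.a=0 A.b=0
A.a=0 A.b=1
A.a=2 A.b=1

outcome vector order: (A.a,A.b)
|SC outcomes| = 3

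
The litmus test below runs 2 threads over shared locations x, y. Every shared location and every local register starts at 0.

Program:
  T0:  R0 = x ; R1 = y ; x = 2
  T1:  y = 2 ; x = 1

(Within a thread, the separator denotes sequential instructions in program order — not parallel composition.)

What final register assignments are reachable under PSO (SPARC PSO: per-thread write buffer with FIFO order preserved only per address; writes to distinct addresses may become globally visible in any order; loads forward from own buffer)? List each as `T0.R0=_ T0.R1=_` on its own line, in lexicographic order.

T0.R0=0 T0.R1=0
T0.R0=0 T0.R1=2
T0.R0=1 T0.R1=0
T0.R0=1 T0.R1=2

outcome vector order: (T0.R0,T0.R1)
|PSO outcomes| = 4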